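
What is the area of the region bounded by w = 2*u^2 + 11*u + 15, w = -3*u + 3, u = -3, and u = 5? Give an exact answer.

The difference (2*u^2 + 11*u + 15) - (-3*u + 3) = 2*u^2 + 14*u + 12 changes sign at u = -1 inside [-3, 5], so split the integral there.
∫[-3,-1] (2*u^2 + 14*u + 12) du = -44/3; the area of that piece is 44/3.
∫[-1,5] (2*u^2 + 14*u + 12) du = 324.
Total area = 44/3 + 324 = 1016/3.

1016/3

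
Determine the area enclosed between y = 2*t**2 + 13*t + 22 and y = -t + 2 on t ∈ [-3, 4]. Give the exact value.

763/3

The difference (2*t**2 + 13*t + 22) - (-t + 2) = 2*t**2 + 14*t + 20 changes sign at t = -2 inside [-3, 4], so split the integral there.
∫[-3,-2] (2*t**2 + 14*t + 20) dt = -7/3; the area of that piece is 7/3.
∫[-2,4] (2*t**2 + 14*t + 20) dt = 252.
Total area = 7/3 + 252 = 763/3.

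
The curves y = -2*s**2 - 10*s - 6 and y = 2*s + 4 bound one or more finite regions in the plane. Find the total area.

Set the curves equal: -2*s**2 - 10*s - 6 = 2*s + 4, so -2*s**2 - 12*s - 10 = 0, which factors as -2*(s + 1)*(s + 5) = 0. The curves meet at s = -5, -1.
On [-5, -1], y = -2*s**2 - 10*s - 6 is on top; that piece has area ∫[-5,-1] (-2*s**2 - 12*s - 10) ds = 64/3.

64/3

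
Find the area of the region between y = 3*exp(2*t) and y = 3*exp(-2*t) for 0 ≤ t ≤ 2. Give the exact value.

-3 + 3*exp(-4)/2 + 3*exp(4)/2

On [0, 2], (3*exp(2*t)) - (3*exp(-2*t)) = 3*exp(2*t) - 3*exp(-2*t) is ≥ 0 throughout, so the area is a single integral of |3*exp(2*t) - 3*exp(-2*t)|.
∫[0,2] (3*exp(2*t) - 3*exp(-2*t)) dt = -3 + 3*exp(-4)/2 + 3*exp(4)/2.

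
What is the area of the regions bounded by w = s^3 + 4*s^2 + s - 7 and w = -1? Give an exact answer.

Set the curves equal: s^3 + 4*s^2 + s - 7 = -1, so s^3 + 4*s^2 + s - 6 = 0, which factors as (s - 1)*(s + 2)*(s + 3) = 0. The curves meet at s = -3, -2, 1.
On [-3, -2], w = s^3 + 4*s^2 + s - 7 is on top; that piece has area ∫[-3,-2] (s^3 + 4*s^2 + s - 6) ds = 7/12.
On [-2, 1], w = -1 is on top; that piece has area ∫[-2,1] (-(s^3 + 4*s^2 + s - 6)) ds = 45/4.
Total enclosed area = 7/12 + 45/4 = 71/6.

71/6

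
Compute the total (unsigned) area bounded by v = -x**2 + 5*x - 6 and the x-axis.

1/6

The curve meets the x-axis where -x**2 + 5*x - 6 = 0, i.e. -(x - 3)*(x - 2) = 0, at x = 2, 3.
On [2, 3] the curve lies above the axis; ∫[2,3] (-x**2 + 5*x - 6) dx = 1/6, giving area 1/6.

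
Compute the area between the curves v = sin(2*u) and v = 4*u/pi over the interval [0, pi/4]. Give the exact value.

On [0, pi/4], (sin(2*u)) - (4*u/pi) = -4*u/pi + sin(2*u) is ≥ 0 throughout, so the area is a single integral of |-4*u/pi + sin(2*u)|.
∫[0,pi/4] (-4*u/pi + sin(2*u)) du = 1/2 - pi/8.

1/2 - pi/8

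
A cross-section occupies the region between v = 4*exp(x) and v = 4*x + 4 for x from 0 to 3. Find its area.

On [0, 3], (4*exp(x)) - (4*x + 4) = -4*x + 4*exp(x) - 4 is ≥ 0 throughout, so the area is a single integral of |-4*x + 4*exp(x) - 4|.
∫[0,3] (-4*x + 4*exp(x) - 4) dx = -34 + 4*exp(3).

-34 + 4*exp(3)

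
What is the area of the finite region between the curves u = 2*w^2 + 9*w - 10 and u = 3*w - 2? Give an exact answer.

Both boundary curves give u as a function of w, so integrate with respect to w. Setting them equal: 2*w^2 + 6*w - 8 = 0, i.e. 2*(w - 1)*(w + 4) = 0, so they meet at w = -4, 1.
For w in [-4, 1], u = 2*w^2 + 9*w - 10 is on the left; area = ∫[-4,1] (-(2*w^2 + 6*w - 8)) dw = 125/3.

125/3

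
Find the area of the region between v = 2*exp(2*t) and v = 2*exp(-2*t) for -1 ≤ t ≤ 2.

The difference (2*exp(2*t)) - (2*exp(-2*t)) = 2*exp(2*t) - 2*exp(-2*t) changes sign at t = 0 inside [-1, 2], so split the integral there.
∫[-1,0] (2*exp(2*t) - 2*exp(-2*t)) dt = -exp(2) - exp(-2) + 2; the area of that piece is -2 + exp(-2) + exp(2).
∫[0,2] (2*exp(2*t) - 2*exp(-2*t)) dt = -2 + exp(-4) + exp(4).
Total area = (-2 + exp(-2) + exp(2)) + (-2 + exp(-4) + exp(4)) = -4 + exp(-4) + exp(-2) + exp(2) + exp(4).

-4 + exp(-4) + exp(-2) + exp(2) + exp(4)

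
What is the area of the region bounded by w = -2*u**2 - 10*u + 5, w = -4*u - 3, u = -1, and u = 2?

61/3

The difference (-2*u**2 - 10*u + 5) - (-4*u - 3) = -2*u**2 - 6*u + 8 changes sign at u = 1 inside [-1, 2], so split the integral there.
∫[-1,1] (-2*u**2 - 6*u + 8) du = 44/3.
∫[1,2] (-2*u**2 - 6*u + 8) du = -17/3; the area of that piece is 17/3.
Total area = 44/3 + 17/3 = 61/3.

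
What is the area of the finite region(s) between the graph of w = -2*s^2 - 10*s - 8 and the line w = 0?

The curve meets the s-axis where -2*s^2 - 10*s - 8 = 0, i.e. -2*(s + 1)*(s + 4) = 0, at s = -4, -1.
On [-4, -1] the curve lies above the axis; ∫[-4,-1] (-2*s^2 - 10*s - 8) ds = 9, giving area 9.

9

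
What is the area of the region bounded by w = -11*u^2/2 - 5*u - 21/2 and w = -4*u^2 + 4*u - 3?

Set the curves equal: -11*u^2/2 - 5*u - 21/2 = -4*u^2 + 4*u - 3, so -3*u^2/2 - 9*u - 15/2 = 0, which factors as -3*(u + 1)*(u + 5)/2 = 0. The curves meet at u = -5, -1.
On [-5, -1], w = -11*u^2/2 - 5*u - 21/2 is on top; that piece has area ∫[-5,-1] (-3*u^2/2 - 9*u - 15/2) du = 16.

16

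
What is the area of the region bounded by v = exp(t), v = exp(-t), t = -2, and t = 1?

The difference (exp(t)) - (exp(-t)) = exp(t) - exp(-t) changes sign at t = 0 inside [-2, 1], so split the integral there.
∫[-2,0] (exp(t) - exp(-t)) dt = -exp(2) - exp(-2) + 2; the area of that piece is -2 + exp(-2) + exp(2).
∫[0,1] (exp(t) - exp(-t)) dt = -2 + exp(-1) + exp(1).
Total area = (-2 + exp(-2) + exp(2)) + (-2 + exp(-1) + exp(1)) = -4 + exp(-2) + exp(-1) + exp(1) + exp(2).

-4 + exp(-2) + exp(-1) + exp(1) + exp(2)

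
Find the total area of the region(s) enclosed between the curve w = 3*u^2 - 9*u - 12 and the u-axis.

125/2

The curve meets the u-axis where 3*u^2 - 9*u - 12 = 0, i.e. 3*(u - 4)*(u + 1) = 0, at u = -1, 4.
On [-1, 4] the curve lies below the axis; ∫[-1,4] (3*u^2 - 9*u - 12) du = -125/2, giving area 125/2.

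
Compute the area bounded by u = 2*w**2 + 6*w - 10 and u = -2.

125/3

Both boundary curves give u as a function of w, so integrate with respect to w. Setting them equal: 2*w**2 + 6*w - 8 = 0, i.e. 2*(w - 1)*(w + 4) = 0, so they meet at w = -4, 1.
For w in [-4, 1], u = 2*w**2 + 6*w - 10 is on the left; area = ∫[-4,1] (-(2*w**2 + 6*w - 8)) dw = 125/3.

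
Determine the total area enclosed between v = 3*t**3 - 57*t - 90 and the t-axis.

The curve meets the t-axis where 3*t**3 - 57*t - 90 = 0, i.e. 3*(t - 5)*(t + 2)*(t + 3) = 0, at t = -3, -2, 5.
On [-3, -2] the curve lies above the axis; ∫[-3,-2] (3*t**3 - 57*t - 90) dt = 15/4, giving area 15/4.
On [-2, 5] the curve lies below the axis; ∫[-2,5] (3*t**3 - 57*t - 90) dt = -3087/4, giving area 3087/4.
Total area = 15/4 + 3087/4 = 1551/2.

1551/2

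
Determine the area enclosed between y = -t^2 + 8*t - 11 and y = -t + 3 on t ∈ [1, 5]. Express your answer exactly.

The difference (-t^2 + 8*t - 11) - (-t + 3) = -t^2 + 9*t - 14 changes sign at t = 2 inside [1, 5], so split the integral there.
∫[1,2] (-t^2 + 9*t - 14) dt = -17/6; the area of that piece is 17/6.
∫[2,5] (-t^2 + 9*t - 14) dt = 27/2.
Total area = 17/6 + 27/2 = 49/3.

49/3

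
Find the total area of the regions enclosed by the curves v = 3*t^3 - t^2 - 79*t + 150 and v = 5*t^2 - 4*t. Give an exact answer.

2459/2

Set the curves equal: 3*t^3 - t^2 - 79*t + 150 = 5*t^2 - 4*t, so 3*t^3 - 6*t^2 - 75*t + 150 = 0, which factors as 3*(t - 5)*(t - 2)*(t + 5) = 0. The curves meet at t = -5, 2, 5.
On [-5, 2], v = 3*t^3 - t^2 - 79*t + 150 is on top; that piece has area ∫[-5,2] (3*t^3 - 6*t^2 - 75*t + 150) dt = 4459/4.
On [2, 5], v = 5*t^2 - 4*t is on top; that piece has area ∫[2,5] (-(3*t^3 - 6*t^2 - 75*t + 150)) dt = 459/4.
Total enclosed area = 4459/4 + 459/4 = 2459/2.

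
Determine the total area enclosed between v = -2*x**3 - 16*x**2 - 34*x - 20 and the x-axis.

The curve meets the x-axis where -2*x**3 - 16*x**2 - 34*x - 20 = 0, i.e. -2*(x + 1)*(x + 2)*(x + 5) = 0, at x = -5, -2, -1.
On [-5, -2] the curve lies below the axis; ∫[-5,-2] (-2*x**3 - 16*x**2 - 34*x - 20) dx = -45/2, giving area 45/2.
On [-2, -1] the curve lies above the axis; ∫[-2,-1] (-2*x**3 - 16*x**2 - 34*x - 20) dx = 7/6, giving area 7/6.
Total area = 45/2 + 7/6 = 71/3.

71/3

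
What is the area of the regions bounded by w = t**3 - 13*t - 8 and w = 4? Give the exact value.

407/4

Set the curves equal: t**3 - 13*t - 8 = 4, so t**3 - 13*t - 12 = 0, which factors as (t - 4)*(t + 1)*(t + 3) = 0. The curves meet at t = -3, -1, 4.
On [-3, -1], w = t**3 - 13*t - 8 is on top; that piece has area ∫[-3,-1] (t**3 - 13*t - 12) dt = 8.
On [-1, 4], w = 4 is on top; that piece has area ∫[-1,4] (-(t**3 - 13*t - 12)) dt = 375/4.
Total enclosed area = 8 + 375/4 = 407/4.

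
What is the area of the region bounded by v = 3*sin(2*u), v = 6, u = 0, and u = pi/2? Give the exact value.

On [0, pi/2], (3*sin(2*u)) - (6) = 3*sin(2*u) - 6 is ≤ 0 throughout, so the area is a single integral of |3*sin(2*u) - 6|.
∫[0,pi/2] (3*sin(2*u) - 6) du = 3 - 3*pi; the area of that piece is -3 + 3*pi.

-3 + 3*pi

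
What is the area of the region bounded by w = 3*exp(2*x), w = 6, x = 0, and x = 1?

-21/2 + 6*log(2) + 3*exp(2)/2

The difference (3*exp(2*x)) - (6) = 3*exp(2*x) - 6 changes sign at x = log(2)/2 inside [0, 1], so split the integral there.
∫[0,log(2)/2] (3*exp(2*x) - 6) dx = 3/2 - log(8); the area of that piece is -3/2 + log(8).
∫[log(2)/2,1] (3*exp(2*x) - 6) dx = -9 + 3*log(2) + 3*exp(2)/2.
Total area = (-3/2 + log(8)) + (-9 + 3*log(2) + 3*exp(2)/2) = -21/2 + 6*log(2) + 3*exp(2)/2.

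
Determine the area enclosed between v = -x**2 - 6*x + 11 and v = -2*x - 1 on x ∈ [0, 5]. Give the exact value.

175/3

The difference (-x**2 - 6*x + 11) - (-2*x - 1) = -x**2 - 4*x + 12 changes sign at x = 2 inside [0, 5], so split the integral there.
∫[0,2] (-x**2 - 4*x + 12) dx = 40/3.
∫[2,5] (-x**2 - 4*x + 12) dx = -45; the area of that piece is 45.
Total area = 40/3 + 45 = 175/3.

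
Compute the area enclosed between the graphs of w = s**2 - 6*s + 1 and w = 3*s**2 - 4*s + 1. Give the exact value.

1/3

Set the curves equal: s**2 - 6*s + 1 = 3*s**2 - 4*s + 1, so -2*s**2 - 2*s = 0, which factors as -2*s*(s + 1) = 0. The curves meet at s = -1, 0.
On [-1, 0], w = s**2 - 6*s + 1 is on top; that piece has area ∫[-1,0] (-2*s**2 - 2*s) ds = 1/3.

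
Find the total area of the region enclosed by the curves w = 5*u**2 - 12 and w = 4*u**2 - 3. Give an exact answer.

Set the curves equal: 5*u**2 - 12 = 4*u**2 - 3, so u**2 - 9 = 0, which factors as (u - 3)*(u + 3) = 0. The curves meet at u = -3, 3.
On [-3, 3], w = 4*u**2 - 3 is on top; that piece has area ∫[-3,3] (-(u**2 - 9)) du = 36.

36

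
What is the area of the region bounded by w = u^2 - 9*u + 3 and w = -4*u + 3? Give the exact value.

125/6

Set the curves equal: u^2 - 9*u + 3 = -4*u + 3, so u^2 - 5*u = 0, which factors as u*(u - 5) = 0. The curves meet at u = 0, 5.
On [0, 5], w = -4*u + 3 is on top; that piece has area ∫[0,5] (-(u^2 - 5*u)) du = 125/6.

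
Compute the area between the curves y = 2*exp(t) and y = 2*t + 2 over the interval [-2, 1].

-3 - 2*exp(-2) + 2*exp(1)

On [-2, 1], (2*exp(t)) - (2*t + 2) = -2*t + 2*exp(t) - 2 is ≥ 0 throughout, so the area is a single integral of |-2*t + 2*exp(t) - 2|.
∫[-2,1] (-2*t + 2*exp(t) - 2) dt = -3 - 2*exp(-2) + 2*exp(1).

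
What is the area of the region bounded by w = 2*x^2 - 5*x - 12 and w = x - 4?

125/3

Set the curves equal: 2*x^2 - 5*x - 12 = x - 4, so 2*x^2 - 6*x - 8 = 0, which factors as 2*(x - 4)*(x + 1) = 0. The curves meet at x = -1, 4.
On [-1, 4], w = x - 4 is on top; that piece has area ∫[-1,4] (-(2*x^2 - 6*x - 8)) dx = 125/3.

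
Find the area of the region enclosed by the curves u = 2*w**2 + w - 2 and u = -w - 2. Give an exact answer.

Both boundary curves give u as a function of w, so integrate with respect to w. Setting them equal: 2*w**2 + 2*w = 0, i.e. 2*w*(w + 1) = 0, so they meet at w = -1, 0.
For w in [-1, 0], u = 2*w**2 + w - 2 is on the left; area = ∫[-1,0] (-(2*w**2 + 2*w)) dw = 1/3.

1/3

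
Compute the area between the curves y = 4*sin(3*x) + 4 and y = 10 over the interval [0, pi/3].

On [0, pi/3], (4*sin(3*x) + 4) - (10) = 4*sin(3*x) - 6 is ≤ 0 throughout, so the area is a single integral of |4*sin(3*x) - 6|.
∫[0,pi/3] (4*sin(3*x) - 6) dx = 8/3 - 2*pi; the area of that piece is -8/3 + 2*pi.

-8/3 + 2*pi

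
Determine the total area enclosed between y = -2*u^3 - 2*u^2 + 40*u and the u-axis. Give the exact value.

The curve meets the u-axis where -2*u^3 - 2*u^2 + 40*u = 0, i.e. -2*u*(u - 4)*(u + 5) = 0, at u = -5, 0, 4.
On [-5, 0] the curve lies below the axis; ∫[-5,0] (-2*u^3 - 2*u^2 + 40*u) du = -1625/6, giving area 1625/6.
On [0, 4] the curve lies above the axis; ∫[0,4] (-2*u^3 - 2*u^2 + 40*u) du = 448/3, giving area 448/3.
Total area = 1625/6 + 448/3 = 2521/6.

2521/6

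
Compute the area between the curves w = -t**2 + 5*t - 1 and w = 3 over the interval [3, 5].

3

The difference (-t**2 + 5*t - 1) - (3) = -t**2 + 5*t - 4 changes sign at t = 4 inside [3, 5], so split the integral there.
∫[3,4] (-t**2 + 5*t - 4) dt = 7/6.
∫[4,5] (-t**2 + 5*t - 4) dt = -11/6; the area of that piece is 11/6.
Total area = 7/6 + 11/6 = 3.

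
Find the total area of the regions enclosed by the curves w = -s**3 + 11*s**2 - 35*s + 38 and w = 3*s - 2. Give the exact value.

Set the curves equal: -s**3 + 11*s**2 - 35*s + 38 = 3*s - 2, so -s**3 + 11*s**2 - 38*s + 40 = 0, which factors as -(s - 5)*(s - 4)*(s - 2) = 0. The curves meet at s = 2, 4, 5.
On [2, 4], w = 3*s - 2 is on top; that piece has area ∫[2,4] (-(-s**3 + 11*s**2 - 38*s + 40)) ds = 8/3.
On [4, 5], w = -s**3 + 11*s**2 - 35*s + 38 is on top; that piece has area ∫[4,5] (-s**3 + 11*s**2 - 38*s + 40) ds = 5/12.
Total enclosed area = 8/3 + 5/12 = 37/12.

37/12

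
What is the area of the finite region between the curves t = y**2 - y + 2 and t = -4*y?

1/6

Both boundary curves give t as a function of y, so integrate with respect to y. Setting them equal: y**2 + 3*y + 2 = 0, i.e. (y + 1)*(y + 2) = 0, so they meet at y = -2, -1.
For y in [-2, -1], t = y**2 - y + 2 is on the left; area = ∫[-2,-1] (-(y**2 + 3*y + 2)) dy = 1/6.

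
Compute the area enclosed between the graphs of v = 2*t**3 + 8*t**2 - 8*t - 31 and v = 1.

Set the curves equal: 2*t**3 + 8*t**2 - 8*t - 31 = 1, so 2*t**3 + 8*t**2 - 8*t - 32 = 0, which factors as 2*(t - 2)*(t + 2)*(t + 4) = 0. The curves meet at t = -4, -2, 2.
On [-4, -2], v = 2*t**3 + 8*t**2 - 8*t - 31 is on top; that piece has area ∫[-4,-2] (2*t**3 + 8*t**2 - 8*t - 32) dt = 40/3.
On [-2, 2], v = 1 is on top; that piece has area ∫[-2,2] (-(2*t**3 + 8*t**2 - 8*t - 32)) dt = 256/3.
Total enclosed area = 40/3 + 256/3 = 296/3.

296/3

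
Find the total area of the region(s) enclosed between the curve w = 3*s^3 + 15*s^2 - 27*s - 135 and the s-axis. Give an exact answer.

The curve meets the s-axis where 3*s^3 + 15*s^2 - 27*s - 135 = 0, i.e. 3*(s - 3)*(s + 3)*(s + 5) = 0, at s = -5, -3, 3.
On [-5, -3] the curve lies above the axis; ∫[-5,-3] (3*s^3 + 15*s^2 - 27*s - 135) ds = 28, giving area 28.
On [-3, 3] the curve lies below the axis; ∫[-3,3] (3*s^3 + 15*s^2 - 27*s - 135) ds = -540, giving area 540.
Total area = 28 + 540 = 568.

568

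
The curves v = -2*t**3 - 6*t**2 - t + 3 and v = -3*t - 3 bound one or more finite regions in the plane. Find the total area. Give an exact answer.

Set the curves equal: -2*t**3 - 6*t**2 - t + 3 = -3*t - 3, so -2*t**3 - 6*t**2 + 2*t + 6 = 0, which factors as -2*(t - 1)*(t + 1)*(t + 3) = 0. The curves meet at t = -3, -1, 1.
On [-3, -1], v = -3*t - 3 is on top; that piece has area ∫[-3,-1] (-(-2*t**3 - 6*t**2 + 2*t + 6)) dt = 8.
On [-1, 1], v = -2*t**3 - 6*t**2 - t + 3 is on top; that piece has area ∫[-1,1] (-2*t**3 - 6*t**2 + 2*t + 6) dt = 8.
Total enclosed area = 8 + 8 = 16.

16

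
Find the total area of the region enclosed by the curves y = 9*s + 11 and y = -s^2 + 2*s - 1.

Set the curves equal: 9*s + 11 = -s^2 + 2*s - 1, so s^2 + 7*s + 12 = 0, which factors as (s + 3)*(s + 4) = 0. The curves meet at s = -4, -3.
On [-4, -3], y = -s^2 + 2*s - 1 is on top; that piece has area ∫[-4,-3] (-(s^2 + 7*s + 12)) ds = 1/6.

1/6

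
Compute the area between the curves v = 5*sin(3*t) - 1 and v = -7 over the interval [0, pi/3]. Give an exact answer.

10/3 + 2*pi

On [0, pi/3], (5*sin(3*t) - 1) - (-7) = 5*sin(3*t) + 6 is ≥ 0 throughout, so the area is a single integral of |5*sin(3*t) + 6|.
∫[0,pi/3] (5*sin(3*t) + 6) dt = 10/3 + 2*pi.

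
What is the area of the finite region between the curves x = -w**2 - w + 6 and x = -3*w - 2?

Both boundary curves give x as a function of w, so integrate with respect to w. Setting them equal: -w**2 + 2*w + 8 = 0, i.e. -(w - 4)*(w + 2) = 0, so they meet at w = -2, 4.
For w in [-2, 4], x = -w**2 - w + 6 is on the right; area = ∫[-2,4] (-w**2 + 2*w + 8) dw = 36.

36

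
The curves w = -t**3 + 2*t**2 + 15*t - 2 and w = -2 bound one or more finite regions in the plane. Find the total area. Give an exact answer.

863/6

Set the curves equal: -t**3 + 2*t**2 + 15*t - 2 = -2, so -t**3 + 2*t**2 + 15*t = 0, which factors as -t*(t - 5)*(t + 3) = 0. The curves meet at t = -3, 0, 5.
On [-3, 0], w = -2 is on top; that piece has area ∫[-3,0] (-(-t**3 + 2*t**2 + 15*t)) dt = 117/4.
On [0, 5], w = -t**3 + 2*t**2 + 15*t - 2 is on top; that piece has area ∫[0,5] (-t**3 + 2*t**2 + 15*t) dt = 1375/12.
Total enclosed area = 117/4 + 1375/12 = 863/6.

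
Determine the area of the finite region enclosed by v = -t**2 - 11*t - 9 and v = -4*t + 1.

9/2

Set the curves equal: -t**2 - 11*t - 9 = -4*t + 1, so -t**2 - 7*t - 10 = 0, which factors as -(t + 2)*(t + 5) = 0. The curves meet at t = -5, -2.
On [-5, -2], v = -t**2 - 11*t - 9 is on top; that piece has area ∫[-5,-2] (-t**2 - 7*t - 10) dt = 9/2.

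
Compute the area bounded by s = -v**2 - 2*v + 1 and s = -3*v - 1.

Both boundary curves give s as a function of v, so integrate with respect to v. Setting them equal: -v**2 + v + 2 = 0, i.e. -(v - 2)*(v + 1) = 0, so they meet at v = -1, 2.
For v in [-1, 2], s = -v**2 - 2*v + 1 is on the right; area = ∫[-1,2] (-v**2 + v + 2) dv = 9/2.

9/2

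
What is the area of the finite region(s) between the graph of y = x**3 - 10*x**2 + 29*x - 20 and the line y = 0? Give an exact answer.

71/6

The curve meets the x-axis where x**3 - 10*x**2 + 29*x - 20 = 0, i.e. (x - 5)*(x - 4)*(x - 1) = 0, at x = 1, 4, 5.
On [1, 4] the curve lies above the axis; ∫[1,4] (x**3 - 10*x**2 + 29*x - 20) dx = 45/4, giving area 45/4.
On [4, 5] the curve lies below the axis; ∫[4,5] (x**3 - 10*x**2 + 29*x - 20) dx = -7/12, giving area 7/12.
Total area = 45/4 + 7/12 = 71/6.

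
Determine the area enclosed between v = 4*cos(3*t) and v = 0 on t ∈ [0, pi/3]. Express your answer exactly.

The difference (4*cos(3*t)) - (0) = 4*cos(3*t) changes sign at t = pi/6 inside [0, pi/3], so split the integral there.
∫[0,pi/6] (4*cos(3*t)) dt = 4/3.
∫[pi/6,pi/3] (4*cos(3*t)) dt = -4/3; the area of that piece is 4/3.
Total area = 4/3 + 4/3 = 8/3.

8/3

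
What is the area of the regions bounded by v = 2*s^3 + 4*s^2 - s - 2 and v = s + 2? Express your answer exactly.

Set the curves equal: 2*s^3 + 4*s^2 - s - 2 = s + 2, so 2*s^3 + 4*s^2 - 2*s - 4 = 0, which factors as 2*(s - 1)*(s + 1)*(s + 2) = 0. The curves meet at s = -2, -1, 1.
On [-2, -1], v = 2*s^3 + 4*s^2 - s - 2 is on top; that piece has area ∫[-2,-1] (2*s^3 + 4*s^2 - 2*s - 4) ds = 5/6.
On [-1, 1], v = s + 2 is on top; that piece has area ∫[-1,1] (-(2*s^3 + 4*s^2 - 2*s - 4)) ds = 16/3.
Total enclosed area = 5/6 + 16/3 = 37/6.

37/6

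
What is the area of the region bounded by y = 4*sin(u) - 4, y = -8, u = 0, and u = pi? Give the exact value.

8 + 4*pi

On [0, pi], (4*sin(u) - 4) - (-8) = 4*sin(u) + 4 is ≥ 0 throughout, so the area is a single integral of |4*sin(u) + 4|.
∫[0,pi] (4*sin(u) + 4) du = 8 + 4*pi.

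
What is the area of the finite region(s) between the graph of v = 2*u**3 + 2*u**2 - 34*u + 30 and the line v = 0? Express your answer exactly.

1136/3

The curve meets the u-axis where 2*u**3 + 2*u**2 - 34*u + 30 = 0, i.e. 2*(u - 3)*(u - 1)*(u + 5) = 0, at u = -5, 1, 3.
On [-5, 1] the curve lies above the axis; ∫[-5,1] (2*u**3 + 2*u**2 - 34*u + 30) du = 360, giving area 360.
On [1, 3] the curve lies below the axis; ∫[1,3] (2*u**3 + 2*u**2 - 34*u + 30) du = -56/3, giving area 56/3.
Total area = 360 + 56/3 = 1136/3.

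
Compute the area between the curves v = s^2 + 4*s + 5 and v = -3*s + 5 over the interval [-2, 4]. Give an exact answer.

The difference (s^2 + 4*s + 5) - (-3*s + 5) = s^2 + 7*s changes sign at s = 0 inside [-2, 4], so split the integral there.
∫[-2,0] (s^2 + 7*s) ds = -34/3; the area of that piece is 34/3.
∫[0,4] (s^2 + 7*s) ds = 232/3.
Total area = 34/3 + 232/3 = 266/3.

266/3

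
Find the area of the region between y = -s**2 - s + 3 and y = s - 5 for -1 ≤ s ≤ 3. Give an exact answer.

64/3

The difference (-s**2 - s + 3) - (s - 5) = -s**2 - 2*s + 8 changes sign at s = 2 inside [-1, 3], so split the integral there.
∫[-1,2] (-s**2 - 2*s + 8) ds = 18.
∫[2,3] (-s**2 - 2*s + 8) ds = -10/3; the area of that piece is 10/3.
Total area = 18 + 10/3 = 64/3.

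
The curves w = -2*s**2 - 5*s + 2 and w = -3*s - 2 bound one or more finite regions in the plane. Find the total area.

Set the curves equal: -2*s**2 - 5*s + 2 = -3*s - 2, so -2*s**2 - 2*s + 4 = 0, which factors as -2*(s - 1)*(s + 2) = 0. The curves meet at s = -2, 1.
On [-2, 1], w = -2*s**2 - 5*s + 2 is on top; that piece has area ∫[-2,1] (-2*s**2 - 2*s + 4) ds = 9.

9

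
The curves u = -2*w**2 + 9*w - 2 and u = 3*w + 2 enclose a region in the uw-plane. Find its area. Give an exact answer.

Both boundary curves give u as a function of w, so integrate with respect to w. Setting them equal: -2*w**2 + 6*w - 4 = 0, i.e. -2*(w - 2)*(w - 1) = 0, so they meet at w = 1, 2.
For w in [1, 2], u = -2*w**2 + 9*w - 2 is on the right; area = ∫[1,2] (-2*w**2 + 6*w - 4) dw = 1/3.

1/3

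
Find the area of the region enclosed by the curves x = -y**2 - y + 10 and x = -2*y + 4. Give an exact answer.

125/6

Both boundary curves give x as a function of y, so integrate with respect to y. Setting them equal: -y**2 + y + 6 = 0, i.e. -(y - 3)*(y + 2) = 0, so they meet at y = -2, 3.
For y in [-2, 3], x = -y**2 - y + 10 is on the right; area = ∫[-2,3] (-y**2 + y + 6) dy = 125/6.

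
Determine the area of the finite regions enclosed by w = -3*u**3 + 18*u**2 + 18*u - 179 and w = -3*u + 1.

Set the curves equal: -3*u**3 + 18*u**2 + 18*u - 179 = -3*u + 1, so -3*u**3 + 18*u**2 + 21*u - 180 = 0, which factors as -3*(u - 5)*(u - 4)*(u + 3) = 0. The curves meet at u = -3, 4, 5.
On [-3, 4], w = -3*u + 1 is on top; that piece has area ∫[-3,4] (-(-3*u**3 + 18*u**2 + 21*u - 180)) du = 3087/4.
On [4, 5], w = -3*u**3 + 18*u**2 + 18*u - 179 is on top; that piece has area ∫[4,5] (-3*u**3 + 18*u**2 + 21*u - 180) du = 15/4.
Total enclosed area = 3087/4 + 15/4 = 1551/2.

1551/2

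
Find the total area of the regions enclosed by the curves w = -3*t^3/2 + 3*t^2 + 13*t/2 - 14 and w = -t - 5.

253/8

Set the curves equal: -3*t^3/2 + 3*t^2 + 13*t/2 - 14 = -t - 5, so -3*t^3/2 + 3*t^2 + 15*t/2 - 9 = 0, which factors as -3*(t - 3)*(t - 1)*(t + 2)/2 = 0. The curves meet at t = -2, 1, 3.
On [-2, 1], w = -t - 5 is on top; that piece has area ∫[-2,1] (-(-3*t^3/2 + 3*t^2 + 15*t/2 - 9)) dt = 189/8.
On [1, 3], w = -3*t^3/2 + 3*t^2 + 13*t/2 - 14 is on top; that piece has area ∫[1,3] (-3*t^3/2 + 3*t^2 + 15*t/2 - 9) dt = 8.
Total enclosed area = 189/8 + 8 = 253/8.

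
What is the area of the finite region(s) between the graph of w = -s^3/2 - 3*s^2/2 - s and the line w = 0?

1/4

The curve meets the s-axis where -s^3/2 - 3*s^2/2 - s = 0, i.e. -s*(s + 1)*(s + 2)/2 = 0, at s = -2, -1, 0.
On [-2, -1] the curve lies below the axis; ∫[-2,-1] (-s^3/2 - 3*s^2/2 - s) ds = -1/8, giving area 1/8.
On [-1, 0] the curve lies above the axis; ∫[-1,0] (-s^3/2 - 3*s^2/2 - s) ds = 1/8, giving area 1/8.
Total area = 1/8 + 1/8 = 1/4.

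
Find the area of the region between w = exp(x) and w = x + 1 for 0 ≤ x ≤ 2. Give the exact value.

On [0, 2], (exp(x)) - (x + 1) = -x + exp(x) - 1 is ≥ 0 throughout, so the area is a single integral of |-x + exp(x) - 1|.
∫[0,2] (-x + exp(x) - 1) dx = -5 + exp(2).

-5 + exp(2)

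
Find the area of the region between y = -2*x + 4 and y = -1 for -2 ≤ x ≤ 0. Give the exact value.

14

On [-2, 0], (-2*x + 4) - (-1) = -2*x + 5 is ≥ 0 throughout, so the area is a single integral of |-2*x + 5|.
∫[-2,0] (-2*x + 5) dx = 14.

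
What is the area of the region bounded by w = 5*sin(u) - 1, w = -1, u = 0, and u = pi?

On [0, pi], (5*sin(u) - 1) - (-1) = 5*sin(u) is ≥ 0 throughout, so the area is a single integral of |5*sin(u)|.
∫[0,pi] (5*sin(u)) du = 10.

10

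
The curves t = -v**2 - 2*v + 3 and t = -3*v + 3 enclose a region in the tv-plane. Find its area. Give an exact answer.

1/6

Both boundary curves give t as a function of v, so integrate with respect to v. Setting them equal: -v**2 + v = 0, i.e. -v*(v - 1) = 0, so they meet at v = 0, 1.
For v in [0, 1], t = -v**2 - 2*v + 3 is on the right; area = ∫[0,1] (-v**2 + v) dv = 1/6.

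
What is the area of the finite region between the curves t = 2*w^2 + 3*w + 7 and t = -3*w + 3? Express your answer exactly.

1/3

Both boundary curves give t as a function of w, so integrate with respect to w. Setting them equal: 2*w^2 + 6*w + 4 = 0, i.e. 2*(w + 1)*(w + 2) = 0, so they meet at w = -2, -1.
For w in [-2, -1], t = 2*w^2 + 3*w + 7 is on the left; area = ∫[-2,-1] (-(2*w^2 + 6*w + 4)) dw = 1/3.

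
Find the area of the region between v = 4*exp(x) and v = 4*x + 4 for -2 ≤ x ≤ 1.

-6 - 4*exp(-2) + 4*exp(1)

On [-2, 1], (4*exp(x)) - (4*x + 4) = -4*x + 4*exp(x) - 4 is ≥ 0 throughout, so the area is a single integral of |-4*x + 4*exp(x) - 4|.
∫[-2,1] (-4*x + 4*exp(x) - 4) dx = -6 - 4*exp(-2) + 4*exp(1).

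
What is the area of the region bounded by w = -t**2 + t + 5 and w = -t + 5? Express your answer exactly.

Set the curves equal: -t**2 + t + 5 = -t + 5, so -t**2 + 2*t = 0, which factors as -t*(t - 2) = 0. The curves meet at t = 0, 2.
On [0, 2], w = -t**2 + t + 5 is on top; that piece has area ∫[0,2] (-t**2 + 2*t) dt = 4/3.

4/3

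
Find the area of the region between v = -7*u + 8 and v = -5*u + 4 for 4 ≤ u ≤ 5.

On [4, 5], (-7*u + 8) - (-5*u + 4) = -2*u + 4 is ≤ 0 throughout, so the area is a single integral of |-2*u + 4|.
∫[4,5] (-2*u + 4) du = -5; the area of that piece is 5.

5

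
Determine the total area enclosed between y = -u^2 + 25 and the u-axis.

500/3

The curve meets the u-axis where -u^2 + 25 = 0, i.e. -(u - 5)*(u + 5) = 0, at u = -5, 5.
On [-5, 5] the curve lies above the axis; ∫[-5,5] (-u^2 + 25) du = 500/3, giving area 500/3.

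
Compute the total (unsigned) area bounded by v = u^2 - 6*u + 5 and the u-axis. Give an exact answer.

The curve meets the u-axis where u^2 - 6*u + 5 = 0, i.e. (u - 5)*(u - 1) = 0, at u = 1, 5.
On [1, 5] the curve lies below the axis; ∫[1,5] (u^2 - 6*u + 5) du = -32/3, giving area 32/3.

32/3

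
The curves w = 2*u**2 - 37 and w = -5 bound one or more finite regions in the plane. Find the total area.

512/3

Set the curves equal: 2*u**2 - 37 = -5, so 2*u**2 - 32 = 0, which factors as 2*(u - 4)*(u + 4) = 0. The curves meet at u = -4, 4.
On [-4, 4], w = -5 is on top; that piece has area ∫[-4,4] (-(2*u**2 - 32)) du = 512/3.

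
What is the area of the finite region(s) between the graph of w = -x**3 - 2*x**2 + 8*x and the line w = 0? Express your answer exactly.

148/3

The curve meets the x-axis where -x**3 - 2*x**2 + 8*x = 0, i.e. -x*(x - 2)*(x + 4) = 0, at x = -4, 0, 2.
On [-4, 0] the curve lies below the axis; ∫[-4,0] (-x**3 - 2*x**2 + 8*x) dx = -128/3, giving area 128/3.
On [0, 2] the curve lies above the axis; ∫[0,2] (-x**3 - 2*x**2 + 8*x) dx = 20/3, giving area 20/3.
Total area = 128/3 + 20/3 = 148/3.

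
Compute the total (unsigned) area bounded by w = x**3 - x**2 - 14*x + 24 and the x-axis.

The curve meets the x-axis where x**3 - x**2 - 14*x + 24 = 0, i.e. (x - 3)*(x - 2)*(x + 4) = 0, at x = -4, 2, 3.
On [-4, 2] the curve lies above the axis; ∫[-4,2] (x**3 - x**2 - 14*x + 24) dx = 144, giving area 144.
On [2, 3] the curve lies below the axis; ∫[2,3] (x**3 - x**2 - 14*x + 24) dx = -13/12, giving area 13/12.
Total area = 144 + 13/12 = 1741/12.

1741/12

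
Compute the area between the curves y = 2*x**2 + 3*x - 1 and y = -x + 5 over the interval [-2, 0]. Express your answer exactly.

On [-2, 0], (2*x**2 + 3*x - 1) - (-x + 5) = 2*x**2 + 4*x - 6 is ≤ 0 throughout, so the area is a single integral of |2*x**2 + 4*x - 6|.
∫[-2,0] (2*x**2 + 4*x - 6) dx = -44/3; the area of that piece is 44/3.

44/3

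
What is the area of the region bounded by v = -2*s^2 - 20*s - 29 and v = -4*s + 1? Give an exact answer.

8/3

Set the curves equal: -2*s^2 - 20*s - 29 = -4*s + 1, so -2*s^2 - 16*s - 30 = 0, which factors as -2*(s + 3)*(s + 5) = 0. The curves meet at s = -5, -3.
On [-5, -3], v = -2*s^2 - 20*s - 29 is on top; that piece has area ∫[-5,-3] (-2*s^2 - 16*s - 30) ds = 8/3.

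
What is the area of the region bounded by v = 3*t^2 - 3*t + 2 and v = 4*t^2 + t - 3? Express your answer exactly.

36

Set the curves equal: 3*t^2 - 3*t + 2 = 4*t^2 + t - 3, so -t^2 - 4*t + 5 = 0, which factors as -(t - 1)*(t + 5) = 0. The curves meet at t = -5, 1.
On [-5, 1], v = 3*t^2 - 3*t + 2 is on top; that piece has area ∫[-5,1] (-t^2 - 4*t + 5) dt = 36.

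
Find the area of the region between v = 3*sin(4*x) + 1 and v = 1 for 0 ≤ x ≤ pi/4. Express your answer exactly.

On [0, pi/4], (3*sin(4*x) + 1) - (1) = 3*sin(4*x) is ≥ 0 throughout, so the area is a single integral of |3*sin(4*x)|.
∫[0,pi/4] (3*sin(4*x)) dx = 3/2.

3/2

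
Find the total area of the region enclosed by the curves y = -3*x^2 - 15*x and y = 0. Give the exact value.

Set the curves equal: -3*x^2 - 15*x = 0, so -3*x^2 - 15*x = 0, which factors as -3*x*(x + 5) = 0. The curves meet at x = -5, 0.
On [-5, 0], y = -3*x^2 - 15*x is on top; that piece has area ∫[-5,0] (-3*x^2 - 15*x) dx = 125/2.

125/2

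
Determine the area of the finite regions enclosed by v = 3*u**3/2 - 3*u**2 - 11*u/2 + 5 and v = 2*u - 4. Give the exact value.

Set the curves equal: 3*u**3/2 - 3*u**2 - 11*u/2 + 5 = 2*u - 4, so 3*u**3/2 - 3*u**2 - 15*u/2 + 9 = 0, which factors as 3*(u - 3)*(u - 1)*(u + 2)/2 = 0. The curves meet at u = -2, 1, 3.
On [-2, 1], v = 3*u**3/2 - 3*u**2 - 11*u/2 + 5 is on top; that piece has area ∫[-2,1] (3*u**3/2 - 3*u**2 - 15*u/2 + 9) du = 189/8.
On [1, 3], v = 2*u - 4 is on top; that piece has area ∫[1,3] (-(3*u**3/2 - 3*u**2 - 15*u/2 + 9)) du = 8.
Total enclosed area = 189/8 + 8 = 253/8.

253/8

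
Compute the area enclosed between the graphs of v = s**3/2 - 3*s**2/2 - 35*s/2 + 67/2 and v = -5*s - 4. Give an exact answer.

Set the curves equal: s**3/2 - 3*s**2/2 - 35*s/2 + 67/2 = -5*s - 4, so s**3/2 - 3*s**2/2 - 25*s/2 + 75/2 = 0, which factors as (s - 5)*(s - 3)*(s + 5)/2 = 0. The curves meet at s = -5, 3, 5.
On [-5, 3], v = s**3/2 - 3*s**2/2 - 35*s/2 + 67/2 is on top; that piece has area ∫[-5,3] (s**3/2 - 3*s**2/2 - 25*s/2 + 75/2) ds = 256.
On [3, 5], v = -5*s - 4 is on top; that piece has area ∫[3,5] (-(s**3/2 - 3*s**2/2 - 25*s/2 + 75/2)) ds = 6.
Total enclosed area = 256 + 6 = 262.

262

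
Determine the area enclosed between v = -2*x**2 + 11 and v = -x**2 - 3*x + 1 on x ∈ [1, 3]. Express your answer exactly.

70/3

On [1, 3], (-2*x**2 + 11) - (-x**2 - 3*x + 1) = -x**2 + 3*x + 10 is ≥ 0 throughout, so the area is a single integral of |-x**2 + 3*x + 10|.
∫[1,3] (-x**2 + 3*x + 10) dx = 70/3.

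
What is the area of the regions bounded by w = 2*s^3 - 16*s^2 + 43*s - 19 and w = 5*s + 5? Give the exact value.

Set the curves equal: 2*s^3 - 16*s^2 + 43*s - 19 = 5*s + 5, so 2*s^3 - 16*s^2 + 38*s - 24 = 0, which factors as 2*(s - 4)*(s - 3)*(s - 1) = 0. The curves meet at s = 1, 3, 4.
On [1, 3], w = 2*s^3 - 16*s^2 + 43*s - 19 is on top; that piece has area ∫[1,3] (2*s^3 - 16*s^2 + 38*s - 24) ds = 16/3.
On [3, 4], w = 5*s + 5 is on top; that piece has area ∫[3,4] (-(2*s^3 - 16*s^2 + 38*s - 24)) ds = 5/6.
Total enclosed area = 16/3 + 5/6 = 37/6.

37/6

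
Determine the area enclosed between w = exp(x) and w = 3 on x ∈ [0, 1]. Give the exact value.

4 - exp(1)

On [0, 1], (exp(x)) - (3) = exp(x) - 3 is ≤ 0 throughout, so the area is a single integral of |exp(x) - 3|.
∫[0,1] (exp(x) - 3) dx = -4 + exp(1); the area of that piece is 4 - exp(1).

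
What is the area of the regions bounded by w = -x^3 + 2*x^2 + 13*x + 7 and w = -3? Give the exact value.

Set the curves equal: -x^3 + 2*x^2 + 13*x + 7 = -3, so -x^3 + 2*x^2 + 13*x + 10 = 0, which factors as -(x - 5)*(x + 1)*(x + 2) = 0. The curves meet at x = -2, -1, 5.
On [-2, -1], w = -3 is on top; that piece has area ∫[-2,-1] (-(-x^3 + 2*x^2 + 13*x + 10)) dx = 13/12.
On [-1, 5], w = -x^3 + 2*x^2 + 13*x + 7 is on top; that piece has area ∫[-1,5] (-x^3 + 2*x^2 + 13*x + 10) dx = 144.
Total enclosed area = 13/12 + 144 = 1741/12.

1741/12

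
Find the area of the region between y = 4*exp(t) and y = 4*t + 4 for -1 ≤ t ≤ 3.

On [-1, 3], (4*exp(t)) - (4*t + 4) = -4*t + 4*exp(t) - 4 is ≥ 0 throughout, so the area is a single integral of |-4*t + 4*exp(t) - 4|.
∫[-1,3] (-4*t + 4*exp(t) - 4) dt = -32 - 4*exp(-1) + 4*exp(3).

-32 - 4*exp(-1) + 4*exp(3)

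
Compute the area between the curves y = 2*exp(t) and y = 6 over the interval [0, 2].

The difference (2*exp(t)) - (6) = 2*exp(t) - 6 changes sign at t = log(3) inside [0, 2], so split the integral there.
∫[0,log(3)] (2*exp(t) - 6) dt = 4 - log(729); the area of that piece is -4 + log(729).
∫[log(3),2] (2*exp(t) - 6) dt = -18 + 6*log(3) + 2*exp(2).
Total area = (-4 + log(729)) + (-18 + 6*log(3) + 2*exp(2)) = -22 + 12*log(3) + 2*exp(2).

-22 + 12*log(3) + 2*exp(2)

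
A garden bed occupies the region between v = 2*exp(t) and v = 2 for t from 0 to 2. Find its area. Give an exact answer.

-6 + 2*exp(2)

On [0, 2], (2*exp(t)) - (2) = 2*exp(t) - 2 is ≥ 0 throughout, so the area is a single integral of |2*exp(t) - 2|.
∫[0,2] (2*exp(t) - 2) dt = -6 + 2*exp(2).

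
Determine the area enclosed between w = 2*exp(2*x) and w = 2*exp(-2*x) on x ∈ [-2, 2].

The difference (2*exp(2*x)) - (2*exp(-2*x)) = 2*exp(2*x) - 2*exp(-2*x) changes sign at x = 0 inside [-2, 2], so split the integral there.
∫[-2,0] (2*exp(2*x) - 2*exp(-2*x)) dx = -exp(4) - exp(-4) + 2; the area of that piece is -2 + exp(-4) + exp(4).
∫[0,2] (2*exp(2*x) - 2*exp(-2*x)) dx = -2 + exp(-4) + exp(4).
Total area = (-2 + exp(-4) + exp(4)) + (-2 + exp(-4) + exp(4)) = -4 + 2*exp(-4) + 2*exp(4).

-4 + 2*exp(-4) + 2*exp(4)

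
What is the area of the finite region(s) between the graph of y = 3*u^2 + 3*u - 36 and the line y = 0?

343/2

The curve meets the u-axis where 3*u^2 + 3*u - 36 = 0, i.e. 3*(u - 3)*(u + 4) = 0, at u = -4, 3.
On [-4, 3] the curve lies below the axis; ∫[-4,3] (3*u^2 + 3*u - 36) du = -343/2, giving area 343/2.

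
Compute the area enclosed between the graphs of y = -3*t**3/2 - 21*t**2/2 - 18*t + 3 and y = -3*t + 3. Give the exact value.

Set the curves equal: -3*t**3/2 - 21*t**2/2 - 18*t + 3 = -3*t + 3, so -3*t**3/2 - 21*t**2/2 - 15*t = 0, which factors as -3*t*(t + 2)*(t + 5)/2 = 0. The curves meet at t = -5, -2, 0.
On [-5, -2], y = -3*t + 3 is on top; that piece has area ∫[-5,-2] (-(-3*t**3/2 - 21*t**2/2 - 15*t)) dt = 189/8.
On [-2, 0], y = -3*t**3/2 - 21*t**2/2 - 18*t + 3 is on top; that piece has area ∫[-2,0] (-3*t**3/2 - 21*t**2/2 - 15*t) dt = 8.
Total enclosed area = 189/8 + 8 = 253/8.

253/8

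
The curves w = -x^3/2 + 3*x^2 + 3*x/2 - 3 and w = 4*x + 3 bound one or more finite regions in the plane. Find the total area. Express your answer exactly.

131/8

Set the curves equal: -x^3/2 + 3*x^2 + 3*x/2 - 3 = 4*x + 3, so -x^3/2 + 3*x^2 - 5*x/2 - 6 = 0, which factors as -(x - 4)*(x - 3)*(x + 1)/2 = 0. The curves meet at x = -1, 3, 4.
On [-1, 3], w = 4*x + 3 is on top; that piece has area ∫[-1,3] (-(-x^3/2 + 3*x^2 - 5*x/2 - 6)) dx = 16.
On [3, 4], w = -x^3/2 + 3*x^2 + 3*x/2 - 3 is on top; that piece has area ∫[3,4] (-x^3/2 + 3*x^2 - 5*x/2 - 6) dx = 3/8.
Total enclosed area = 16 + 3/8 = 131/8.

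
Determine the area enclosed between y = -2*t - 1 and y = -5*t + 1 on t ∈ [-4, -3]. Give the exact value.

On [-4, -3], (-2*t - 1) - (-5*t + 1) = 3*t - 2 is ≤ 0 throughout, so the area is a single integral of |3*t - 2|.
∫[-4,-3] (3*t - 2) dt = -25/2; the area of that piece is 25/2.

25/2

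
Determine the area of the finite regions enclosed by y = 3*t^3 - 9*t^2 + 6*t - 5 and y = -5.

3/2

Set the curves equal: 3*t^3 - 9*t^2 + 6*t - 5 = -5, so 3*t^3 - 9*t^2 + 6*t = 0, which factors as 3*t*(t - 2)*(t - 1) = 0. The curves meet at t = 0, 1, 2.
On [0, 1], y = 3*t^3 - 9*t^2 + 6*t - 5 is on top; that piece has area ∫[0,1] (3*t^3 - 9*t^2 + 6*t) dt = 3/4.
On [1, 2], y = -5 is on top; that piece has area ∫[1,2] (-(3*t^3 - 9*t^2 + 6*t)) dt = 3/4.
Total enclosed area = 3/4 + 3/4 = 3/2.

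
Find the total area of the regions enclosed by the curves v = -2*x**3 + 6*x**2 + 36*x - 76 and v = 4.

999/2

Set the curves equal: -2*x**3 + 6*x**2 + 36*x - 76 = 4, so -2*x**3 + 6*x**2 + 36*x - 80 = 0, which factors as -2*(x - 5)*(x - 2)*(x + 4) = 0. The curves meet at x = -4, 2, 5.
On [-4, 2], v = 4 is on top; that piece has area ∫[-4,2] (-(-2*x**3 + 6*x**2 + 36*x - 80)) dx = 432.
On [2, 5], v = -2*x**3 + 6*x**2 + 36*x - 76 is on top; that piece has area ∫[2,5] (-2*x**3 + 6*x**2 + 36*x - 80) dx = 135/2.
Total enclosed area = 432 + 135/2 = 999/2.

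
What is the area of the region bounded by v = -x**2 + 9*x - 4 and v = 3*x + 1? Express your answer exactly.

32/3

Set the curves equal: -x**2 + 9*x - 4 = 3*x + 1, so -x**2 + 6*x - 5 = 0, which factors as -(x - 5)*(x - 1) = 0. The curves meet at x = 1, 5.
On [1, 5], v = -x**2 + 9*x - 4 is on top; that piece has area ∫[1,5] (-x**2 + 6*x - 5) dx = 32/3.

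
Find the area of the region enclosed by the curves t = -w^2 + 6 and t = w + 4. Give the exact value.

9/2

Both boundary curves give t as a function of w, so integrate with respect to w. Setting them equal: -w^2 - w + 2 = 0, i.e. -(w - 1)*(w + 2) = 0, so they meet at w = -2, 1.
For w in [-2, 1], t = -w^2 + 6 is on the right; area = ∫[-2,1] (-w^2 - w + 2) dw = 9/2.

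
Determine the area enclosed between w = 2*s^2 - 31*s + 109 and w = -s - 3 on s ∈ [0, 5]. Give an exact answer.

On [0, 5], (2*s^2 - 31*s + 109) - (-s - 3) = 2*s^2 - 30*s + 112 is ≥ 0 throughout, so the area is a single integral of |2*s^2 - 30*s + 112|.
∫[0,5] (2*s^2 - 30*s + 112) ds = 805/3.

805/3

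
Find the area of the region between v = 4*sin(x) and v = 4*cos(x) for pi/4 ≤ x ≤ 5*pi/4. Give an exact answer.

8*sqrt(2)

On [pi/4, 5*pi/4], (4*sin(x)) - (4*cos(x)) = 4*sin(x) - 4*cos(x) is ≥ 0 throughout, so the area is a single integral of |4*sin(x) - 4*cos(x)|.
∫[pi/4,5*pi/4] (4*sin(x) - 4*cos(x)) dx = 8*sqrt(2).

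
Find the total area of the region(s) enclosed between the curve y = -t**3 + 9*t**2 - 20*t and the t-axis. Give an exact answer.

The curve meets the t-axis where -t**3 + 9*t**2 - 20*t = 0, i.e. -t*(t - 5)*(t - 4) = 0, at t = 0, 4, 5.
On [0, 4] the curve lies below the axis; ∫[0,4] (-t**3 + 9*t**2 - 20*t) dt = -32, giving area 32.
On [4, 5] the curve lies above the axis; ∫[4,5] (-t**3 + 9*t**2 - 20*t) dt = 3/4, giving area 3/4.
Total area = 32 + 3/4 = 131/4.

131/4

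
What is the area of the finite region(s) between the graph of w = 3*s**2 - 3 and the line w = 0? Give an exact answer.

The curve meets the s-axis where 3*s**2 - 3 = 0, i.e. 3*(s - 1)*(s + 1) = 0, at s = -1, 1.
On [-1, 1] the curve lies below the axis; ∫[-1,1] (3*s**2 - 3) ds = -4, giving area 4.

4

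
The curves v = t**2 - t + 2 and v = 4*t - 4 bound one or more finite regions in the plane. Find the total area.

1/6

Set the curves equal: t**2 - t + 2 = 4*t - 4, so t**2 - 5*t + 6 = 0, which factors as (t - 3)*(t - 2) = 0. The curves meet at t = 2, 3.
On [2, 3], v = 4*t - 4 is on top; that piece has area ∫[2,3] (-(t**2 - 5*t + 6)) dt = 1/6.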